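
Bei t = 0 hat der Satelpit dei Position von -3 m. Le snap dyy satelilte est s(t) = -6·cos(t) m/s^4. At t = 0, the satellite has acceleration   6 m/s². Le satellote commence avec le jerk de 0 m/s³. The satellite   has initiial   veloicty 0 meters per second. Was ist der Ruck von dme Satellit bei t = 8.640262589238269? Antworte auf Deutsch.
Um dies zu lösen, müssen wir 1 Stammfunktion unserer Gleichung für den Snap s(t) = -6·cos(t) finden. Mit ∫s(t)dt und Anwendung von j(0) = 0, finden wir j(t) = -6·sin(t). Wir haben den Ruck j(t) = -6·sin(t). Durch Einsetzen von t = 8.640262589238269: j(8.640262589238269) = -4.23889366572498.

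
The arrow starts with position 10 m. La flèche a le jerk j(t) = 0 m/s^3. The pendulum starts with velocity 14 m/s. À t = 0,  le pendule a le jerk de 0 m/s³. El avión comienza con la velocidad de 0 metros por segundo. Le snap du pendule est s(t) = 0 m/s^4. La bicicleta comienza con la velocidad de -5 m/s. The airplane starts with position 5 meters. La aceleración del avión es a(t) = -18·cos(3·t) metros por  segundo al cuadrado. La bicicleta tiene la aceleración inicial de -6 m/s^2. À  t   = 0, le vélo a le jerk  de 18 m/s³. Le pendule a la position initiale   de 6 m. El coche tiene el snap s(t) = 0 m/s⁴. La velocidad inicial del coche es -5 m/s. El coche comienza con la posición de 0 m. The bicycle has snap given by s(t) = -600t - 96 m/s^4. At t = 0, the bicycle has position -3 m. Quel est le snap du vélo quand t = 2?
De l'équation du snap s(t) = -600·t - 96, nous substituons t = 2 pour obtenir s = -1296.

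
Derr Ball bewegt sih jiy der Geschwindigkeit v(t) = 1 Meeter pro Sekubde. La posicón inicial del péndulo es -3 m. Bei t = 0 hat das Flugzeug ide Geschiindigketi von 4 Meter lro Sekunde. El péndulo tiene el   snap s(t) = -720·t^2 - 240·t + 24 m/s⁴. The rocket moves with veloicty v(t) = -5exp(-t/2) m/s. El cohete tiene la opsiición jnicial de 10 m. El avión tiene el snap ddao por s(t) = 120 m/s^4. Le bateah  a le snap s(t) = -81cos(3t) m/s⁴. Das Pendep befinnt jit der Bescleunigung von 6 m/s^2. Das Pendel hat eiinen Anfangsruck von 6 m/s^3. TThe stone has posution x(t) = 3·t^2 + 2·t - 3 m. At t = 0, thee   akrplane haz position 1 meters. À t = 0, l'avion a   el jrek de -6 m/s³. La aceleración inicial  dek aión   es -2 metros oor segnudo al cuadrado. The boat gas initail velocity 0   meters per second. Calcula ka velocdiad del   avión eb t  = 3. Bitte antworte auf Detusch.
Wir müssen unsere Gleichung für den Snap s(t) = 120 3-mal integrieren. Das Integral von dem Snap ist der Ruck. Mit j(0) = -6 erhalten wir j(t) = 120·t - 6. Das Integral von dem Ruck, mit a(0) = -2, ergibt die Beschleunigung: a(t) = 60·t^2 - 6·t - 2. Mit ∫a(t)dt und Anwendung von v(0) = 4, finden wir v(t) = 20·t^3 - 3·t^2 - 2·t + 4. Aus der Gleichung für die Geschwindigkeit v(t) = 20·t^3 - 3·t^2 - 2·t + 4, setzen wir t = 3 ein und erhalten v = 511.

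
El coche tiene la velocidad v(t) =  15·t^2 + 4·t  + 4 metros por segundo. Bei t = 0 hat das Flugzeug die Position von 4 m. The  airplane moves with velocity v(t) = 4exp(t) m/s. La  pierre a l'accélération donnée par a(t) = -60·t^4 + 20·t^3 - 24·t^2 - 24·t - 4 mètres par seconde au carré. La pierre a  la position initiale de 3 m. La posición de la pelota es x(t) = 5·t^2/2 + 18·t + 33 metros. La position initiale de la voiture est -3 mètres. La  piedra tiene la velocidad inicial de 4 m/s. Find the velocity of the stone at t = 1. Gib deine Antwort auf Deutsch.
Wir müssen die Stammfunktion unserer Gleichung für die Beschleunigung a(t) = -60·t^4 + 20·t^3 - 24·t^2 - 24·t - 4 1-mal finden. Das Integral von der Beschleunigung, mit v(0) = 4, ergibt die Geschwindigkeit: v(t) = -12·t^5 + 5·t^4 - 8·t^3 - 12·t^2 - 4·t + 4. Aus der Gleichung für die Geschwindigkeit v(t) = -12·t^5 + 5·t^4 - 8·t^3 - 12·t^2 - 4·t + 4, setzen wir t = 1 ein und erhalten v = -27.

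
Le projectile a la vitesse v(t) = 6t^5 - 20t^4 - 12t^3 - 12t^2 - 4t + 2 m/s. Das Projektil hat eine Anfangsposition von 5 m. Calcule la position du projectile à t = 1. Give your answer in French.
Nous devons intégrer notre équation de la vitesse v(t) = 6·t^5 - 20·t^4 - 12·t^3 - 12·t^2 - 4·t + 2 1 fois. La primitive de la vitesse, avec x(0) = 5, donne la position: x(t) = t^6 - 4·t^5 - 3·t^4 - 4·t^3 - 2·t^2 + 2·t + 5. Nous avons la position x(t) = t^6 - 4·t^5 - 3·t^4 - 4·t^3 - 2·t^2 + 2·t + 5. En substituant t = 1: x(1) = -5.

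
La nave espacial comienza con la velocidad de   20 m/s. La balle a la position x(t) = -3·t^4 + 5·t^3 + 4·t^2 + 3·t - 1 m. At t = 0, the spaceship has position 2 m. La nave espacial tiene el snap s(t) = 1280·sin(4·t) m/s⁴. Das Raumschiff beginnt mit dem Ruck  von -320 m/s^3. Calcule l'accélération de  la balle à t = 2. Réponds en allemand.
Ausgehend von der Position x(t) = -3·t^4 + 5·t^3 + 4·t^2 + 3·t - 1, nehmen wir 2 Ableitungen. Durch Ableiten von der Position erhalten wir die Geschwindigkeit: v(t) = -12·t^3 + 15·t^2 + 8·t + 3. Die Ableitung von der Geschwindigkeit ergibt die Beschleunigung: a(t) = -36·t^2 + 30·t + 8. Mit a(t) = -36·t^2 + 30·t + 8 und Einsetzen von t = 2, finden wir a = -76.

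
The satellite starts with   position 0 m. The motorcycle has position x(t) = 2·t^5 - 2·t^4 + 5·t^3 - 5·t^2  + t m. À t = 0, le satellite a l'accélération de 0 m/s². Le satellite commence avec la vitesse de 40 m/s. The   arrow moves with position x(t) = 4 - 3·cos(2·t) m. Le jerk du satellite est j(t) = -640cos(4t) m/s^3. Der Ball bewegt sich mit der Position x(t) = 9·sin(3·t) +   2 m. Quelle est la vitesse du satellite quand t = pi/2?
Nous devons trouver l'intégrale de notre équation du jerk j(t) = -640·cos(4·t) 2 fois. En intégrant le jerk et en utilisant la condition initiale a(0) = 0, nous obtenons a(t) = -160·sin(4·t). En prenant ∫a(t)dt et en appliquant v(0) = 40, nous trouvons v(t) = 40·cos(4·t). De l'équation de la vitesse v(t) = 40·cos(4·t), nous substituons t = pi/2 pour obtenir v = 40.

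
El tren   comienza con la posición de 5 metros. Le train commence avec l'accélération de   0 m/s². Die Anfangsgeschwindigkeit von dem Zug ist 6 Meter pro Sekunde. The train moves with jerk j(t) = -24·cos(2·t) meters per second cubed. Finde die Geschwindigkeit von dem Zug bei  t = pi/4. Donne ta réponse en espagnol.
Debemos encontrar la antiderivada de nuestra ecuación de la sacudida j(t) = -24·cos(2·t) 2 veces. Integrando la sacudida y usando la condición inicial a(0) = 0, obtenemos a(t) = -12·sin(2·t). Integrando la aceleración y usando la condición inicial v(0) = 6, obtenemos v(t) = 6·cos(2·t). Tenemos la velocidad v(t) = 6·cos(2·t). Sustituyendo t = pi/4: v(pi/4) = 0.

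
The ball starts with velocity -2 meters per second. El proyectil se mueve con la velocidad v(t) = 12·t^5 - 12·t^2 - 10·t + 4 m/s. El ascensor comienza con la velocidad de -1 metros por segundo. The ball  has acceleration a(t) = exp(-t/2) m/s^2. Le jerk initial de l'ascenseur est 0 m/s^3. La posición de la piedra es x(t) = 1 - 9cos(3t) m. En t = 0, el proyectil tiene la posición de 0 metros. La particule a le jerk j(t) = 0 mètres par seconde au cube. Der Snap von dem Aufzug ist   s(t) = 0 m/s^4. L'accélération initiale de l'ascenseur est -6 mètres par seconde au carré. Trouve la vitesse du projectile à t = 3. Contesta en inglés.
We have velocity v(t) = 12·t^5 - 12·t^2 - 10·t + 4. Substituting t = 3: v(3) = 2782.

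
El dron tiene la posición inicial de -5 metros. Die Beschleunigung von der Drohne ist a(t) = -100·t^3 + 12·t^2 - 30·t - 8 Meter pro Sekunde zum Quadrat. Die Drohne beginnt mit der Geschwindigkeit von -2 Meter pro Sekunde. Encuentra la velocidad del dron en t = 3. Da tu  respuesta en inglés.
To find the answer, we compute 1 antiderivative of a(t) = -100·t^3 + 12·t^2 - 30·t - 8. Finding the integral of a(t) and using v(0) = -2: v(t) = -25·t^4 + 4·t^3 - 15·t^2 - 8·t - 2. Using v(t) = -25·t^4 + 4·t^3 - 15·t^2 - 8·t - 2 and substituting t = 3, we find v = -2078.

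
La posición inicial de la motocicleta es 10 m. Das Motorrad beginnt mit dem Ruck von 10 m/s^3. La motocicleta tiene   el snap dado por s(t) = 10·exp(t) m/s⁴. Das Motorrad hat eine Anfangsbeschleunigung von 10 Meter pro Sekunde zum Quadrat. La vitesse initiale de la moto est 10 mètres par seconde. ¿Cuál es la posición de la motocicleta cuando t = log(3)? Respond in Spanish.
Debemos encontrar la integral de nuestra ecuación del snap s(t) = 10·exp(t) 4 veces. Integrando el snap y usando la condición inicial j(0) = 10, obtenemos j(t) = 10·exp(t). La integral de la sacudida es la aceleración. Usando a(0) = 10, obtenemos a(t) = 10·exp(t). Integrando la aceleración y usando la condición inicial v(0) = 10, obtenemos v(t) = 10·exp(t). Tomando ∫v(t)dt y aplicando x(0) = 10, encontramos x(t) = 10·exp(t). De la ecuación de la posición x(t) = 10·exp(t), sustituimos t = log(3) para obtener x = 30.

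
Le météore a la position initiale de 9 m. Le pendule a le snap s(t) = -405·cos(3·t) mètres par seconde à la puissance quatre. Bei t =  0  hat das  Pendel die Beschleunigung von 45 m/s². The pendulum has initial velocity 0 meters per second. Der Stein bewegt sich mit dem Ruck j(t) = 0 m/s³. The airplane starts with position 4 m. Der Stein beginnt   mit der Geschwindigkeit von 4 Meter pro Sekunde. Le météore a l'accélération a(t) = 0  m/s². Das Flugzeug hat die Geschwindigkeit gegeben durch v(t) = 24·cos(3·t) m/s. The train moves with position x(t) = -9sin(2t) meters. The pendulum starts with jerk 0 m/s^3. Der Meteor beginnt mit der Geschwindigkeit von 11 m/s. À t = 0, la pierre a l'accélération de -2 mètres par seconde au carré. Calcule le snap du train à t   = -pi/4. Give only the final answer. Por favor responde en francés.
La réponse est 144.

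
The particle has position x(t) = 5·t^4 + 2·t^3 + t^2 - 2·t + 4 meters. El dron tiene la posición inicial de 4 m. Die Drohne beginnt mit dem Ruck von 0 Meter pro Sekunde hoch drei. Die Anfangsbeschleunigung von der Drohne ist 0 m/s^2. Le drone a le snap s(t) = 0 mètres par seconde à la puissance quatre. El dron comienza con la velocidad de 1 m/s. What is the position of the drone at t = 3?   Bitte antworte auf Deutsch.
Wir müssen das Integral unserer Gleichung für den Snap s(t) = 0 4-mal finden. Durch Integration von dem Snap und Verwendung der Anfangsbedingung j(0) = 0, erhalten wir j(t) = 0. Die Stammfunktion von dem Ruck, mit a(0) = 0, ergibt die Beschleunigung: a(t) = 0. Das Integral von der Beschleunigung, mit v(0) = 1, ergibt die Geschwindigkeit: v(t) = 1. Die Stammfunktion von der Geschwindigkeit ist die Position. Mit x(0) = 4 erhalten wir x(t) = t + 4. Mit x(t) = t + 4 und Einsetzen von t = 3, finden wir x = 7.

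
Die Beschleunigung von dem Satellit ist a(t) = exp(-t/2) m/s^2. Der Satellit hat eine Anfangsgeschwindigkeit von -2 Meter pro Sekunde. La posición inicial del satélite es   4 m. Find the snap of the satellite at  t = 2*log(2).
We must differentiate our acceleration equation a(t) = exp(-t/2) 2 times. The derivative of acceleration gives jerk: j(t) = -exp(-t/2)/2. Taking d/dt of j(t), we find s(t) = exp(-t/2)/4. Using s(t) = exp(-t/2)/4 and substituting t = 2*log(2), we find s = 1/8.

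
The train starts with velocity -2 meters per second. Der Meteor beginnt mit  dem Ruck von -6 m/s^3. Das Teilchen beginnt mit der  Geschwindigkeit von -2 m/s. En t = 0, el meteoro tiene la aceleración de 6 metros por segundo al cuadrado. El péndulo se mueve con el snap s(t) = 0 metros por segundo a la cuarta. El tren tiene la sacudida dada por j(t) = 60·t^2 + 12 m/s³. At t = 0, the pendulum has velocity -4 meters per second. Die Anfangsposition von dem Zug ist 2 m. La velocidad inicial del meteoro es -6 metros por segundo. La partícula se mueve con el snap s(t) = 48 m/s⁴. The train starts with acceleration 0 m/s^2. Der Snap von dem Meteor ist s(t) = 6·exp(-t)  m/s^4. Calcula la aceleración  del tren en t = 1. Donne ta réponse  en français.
Pour résoudre ceci, nous devons prendre 1 intégrale de notre équation du jerk j(t) = 60·t^2 + 12. En prenant ∫j(t)dt et en appliquant a(0) = 0, nous trouvons a(t) = 20·t^3 + 12·t. De l'équation de l'accélération a(t) = 20·t^3 + 12·t, nous substituons t = 1 pour obtenir a = 32.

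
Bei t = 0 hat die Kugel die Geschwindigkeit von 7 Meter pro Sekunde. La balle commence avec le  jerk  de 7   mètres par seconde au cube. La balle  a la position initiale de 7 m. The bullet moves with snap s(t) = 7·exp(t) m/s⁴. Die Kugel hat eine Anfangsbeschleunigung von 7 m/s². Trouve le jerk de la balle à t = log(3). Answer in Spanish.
Debemos encontrar la integral de nuestra ecuación del snap s(t) = 7·exp(t) 1 vez. La integral del snap es la sacudida. Usando j(0) = 7, obtenemos j(t) = 7·exp(t). Usando j(t) = 7·exp(t) y sustituyendo t = log(3), encontramos j = 21.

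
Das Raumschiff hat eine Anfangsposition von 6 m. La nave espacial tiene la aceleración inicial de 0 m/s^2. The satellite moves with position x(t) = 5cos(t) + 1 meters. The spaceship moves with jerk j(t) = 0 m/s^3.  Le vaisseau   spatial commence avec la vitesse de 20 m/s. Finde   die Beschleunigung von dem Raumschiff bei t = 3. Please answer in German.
Wir müssen das Integral unserer Gleichung für den Ruck j(t) = 0 1-mal finden. Die Stammfunktion von dem Ruck ist die Beschleunigung. Mit a(0) = 0 erhalten wir a(t) = 0. Wir haben die Beschleunigung a(t) = 0. Durch Einsetzen von t = 3: a(3) = 0.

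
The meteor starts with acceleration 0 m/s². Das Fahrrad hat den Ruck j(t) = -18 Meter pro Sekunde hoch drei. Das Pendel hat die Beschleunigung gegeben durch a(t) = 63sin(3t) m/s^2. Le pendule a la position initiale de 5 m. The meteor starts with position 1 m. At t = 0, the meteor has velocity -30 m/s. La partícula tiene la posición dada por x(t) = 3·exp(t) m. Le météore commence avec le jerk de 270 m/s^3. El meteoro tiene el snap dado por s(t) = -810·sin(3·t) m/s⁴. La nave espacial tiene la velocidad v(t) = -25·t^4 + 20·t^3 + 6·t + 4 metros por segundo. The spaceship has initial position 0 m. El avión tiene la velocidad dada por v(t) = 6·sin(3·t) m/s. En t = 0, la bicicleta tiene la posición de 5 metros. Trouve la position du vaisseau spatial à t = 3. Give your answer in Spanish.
Debemos encontrar la integral de nuestra ecuación de la velocidad v(t) = -25·t^4 + 20·t^3 + 6·t + 4 1 vez. La integral de la velocidad es la posición. Usando x(0) = 0, obtenemos x(t) = -5·t^5 + 5·t^4 + 3·t^2 + 4·t. Usando x(t) = -5·t^5 + 5·t^4 + 3·t^2 + 4·t y sustituyendo t = 3, encontramos x = -771.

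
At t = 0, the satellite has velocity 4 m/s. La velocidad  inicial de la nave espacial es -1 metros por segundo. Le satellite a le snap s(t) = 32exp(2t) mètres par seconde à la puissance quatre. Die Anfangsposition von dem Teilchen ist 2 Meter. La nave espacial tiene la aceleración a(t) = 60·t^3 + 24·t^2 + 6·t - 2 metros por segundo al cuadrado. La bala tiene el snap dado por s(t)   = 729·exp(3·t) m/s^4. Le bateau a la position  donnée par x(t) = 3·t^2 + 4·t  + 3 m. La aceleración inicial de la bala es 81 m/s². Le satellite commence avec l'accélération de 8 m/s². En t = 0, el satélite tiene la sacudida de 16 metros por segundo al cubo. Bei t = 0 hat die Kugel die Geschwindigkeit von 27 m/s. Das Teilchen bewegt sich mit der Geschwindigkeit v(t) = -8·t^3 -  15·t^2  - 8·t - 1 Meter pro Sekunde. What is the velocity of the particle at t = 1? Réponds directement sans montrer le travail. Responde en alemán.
Die Antwort ist -32.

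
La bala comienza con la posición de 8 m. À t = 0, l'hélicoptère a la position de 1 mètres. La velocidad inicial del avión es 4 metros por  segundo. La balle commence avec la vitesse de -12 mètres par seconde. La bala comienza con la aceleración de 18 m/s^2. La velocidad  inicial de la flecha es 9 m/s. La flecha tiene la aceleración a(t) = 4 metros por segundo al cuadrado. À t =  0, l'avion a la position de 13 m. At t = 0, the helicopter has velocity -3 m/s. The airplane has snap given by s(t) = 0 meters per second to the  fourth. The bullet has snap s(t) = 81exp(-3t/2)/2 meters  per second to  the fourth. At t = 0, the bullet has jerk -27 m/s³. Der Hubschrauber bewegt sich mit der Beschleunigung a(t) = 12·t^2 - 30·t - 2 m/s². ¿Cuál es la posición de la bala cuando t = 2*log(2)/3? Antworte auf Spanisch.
Para resolver esto, necesitamos tomar 4 integrales de nuestra ecuación del snap s(t) = 81·exp(-3·t/2)/2. La integral del snap es la sacudida. Usando j(0) = -27, obtenemos j(t) = -27·exp(-3·t/2). Tomando ∫j(t)dt y aplicando a(0) = 18, encontramos a(t) = 18·exp(-3·t/2). La antiderivada de la aceleración es la velocidad. Usando v(0) = -12, obtenemos v(t) = -12·exp(-3·t/2). Tomando ∫v(t)dt y aplicando x(0) = 8, encontramos x(t) = 8·exp(-3·t/2). Usando x(t) = 8·exp(-3·t/2) y sustituyendo t = 2*log(2)/3, encontramos x = 4.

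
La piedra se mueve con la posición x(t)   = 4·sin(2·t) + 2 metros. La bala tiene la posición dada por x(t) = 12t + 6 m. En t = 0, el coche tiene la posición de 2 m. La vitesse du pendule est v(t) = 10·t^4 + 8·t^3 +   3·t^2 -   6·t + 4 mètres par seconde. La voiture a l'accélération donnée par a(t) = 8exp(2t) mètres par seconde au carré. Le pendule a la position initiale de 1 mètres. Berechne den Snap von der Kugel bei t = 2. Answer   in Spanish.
Partiendo de la posición x(t) = 12·t + 6, tomamos 4 derivadas. Tomando d/dt de x(t), encontramos v(t) = 12. La derivada de la velocidad da la aceleración: a(t) = 0. Derivando la aceleración, obtenemos la sacudida: j(t) = 0. La derivada de la sacudida da el snap: s(t) = 0. De la ecuación del snap s(t) = 0, sustituimos t = 2 para obtener s = 0.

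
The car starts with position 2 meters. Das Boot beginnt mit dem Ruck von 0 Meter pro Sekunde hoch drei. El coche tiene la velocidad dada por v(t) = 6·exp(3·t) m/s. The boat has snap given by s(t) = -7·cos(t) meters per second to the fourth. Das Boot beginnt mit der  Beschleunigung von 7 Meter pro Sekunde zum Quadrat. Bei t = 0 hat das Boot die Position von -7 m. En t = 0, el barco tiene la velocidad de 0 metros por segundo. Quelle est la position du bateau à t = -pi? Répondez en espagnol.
Partiendo del snap s(t) = -7·cos(t), tomamos 4 antiderivadas. La integral del snap, con j(0) = 0, da la sacudida: j(t) = -7·sin(t). La integral de la sacudida, con a(0) = 7, da la aceleración: a(t) = 7·cos(t). Tomando ∫a(t)dt y aplicando v(0) = 0, encontramos v(t) = 7·sin(t). La integral de la velocidad, con x(0) = -7, da la posición: x(t) = -7·cos(t). Usando x(t) = -7·cos(t) y sustituyendo t = -pi, encontramos x = 7.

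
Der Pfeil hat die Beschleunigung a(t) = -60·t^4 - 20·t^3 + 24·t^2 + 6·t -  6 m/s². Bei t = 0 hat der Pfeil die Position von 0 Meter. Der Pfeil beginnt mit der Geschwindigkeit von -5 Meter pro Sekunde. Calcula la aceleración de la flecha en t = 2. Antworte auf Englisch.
Using a(t) = -60·t^4 - 20·t^3 + 24·t^2 + 6·t - 6 and substituting t = 2, we find a = -1018.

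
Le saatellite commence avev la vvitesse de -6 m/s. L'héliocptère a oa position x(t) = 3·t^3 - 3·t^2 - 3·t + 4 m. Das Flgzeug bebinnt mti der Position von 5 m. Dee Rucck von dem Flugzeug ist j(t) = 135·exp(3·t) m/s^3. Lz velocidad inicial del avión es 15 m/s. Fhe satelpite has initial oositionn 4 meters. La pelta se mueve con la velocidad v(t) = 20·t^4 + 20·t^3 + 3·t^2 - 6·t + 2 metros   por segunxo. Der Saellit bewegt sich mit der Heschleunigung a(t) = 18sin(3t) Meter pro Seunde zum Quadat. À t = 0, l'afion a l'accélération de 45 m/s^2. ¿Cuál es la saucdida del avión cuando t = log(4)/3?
De la ecuación de la sacudida j(t) = 135·exp(3·t), sustituimos t = log(4)/3 para obtener j = 540.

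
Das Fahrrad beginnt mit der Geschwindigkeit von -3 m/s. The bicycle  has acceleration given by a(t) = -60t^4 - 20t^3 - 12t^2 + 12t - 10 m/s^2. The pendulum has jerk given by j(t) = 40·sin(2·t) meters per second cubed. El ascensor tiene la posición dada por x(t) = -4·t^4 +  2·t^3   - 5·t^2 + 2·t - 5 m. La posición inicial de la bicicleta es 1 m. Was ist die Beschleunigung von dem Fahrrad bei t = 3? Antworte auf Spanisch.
De la ecuación de la aceleración a(t) = -60·t^4 - 20·t^3 - 12·t^2 + 12·t - 10, sustituimos t = 3 para obtener a = -5482.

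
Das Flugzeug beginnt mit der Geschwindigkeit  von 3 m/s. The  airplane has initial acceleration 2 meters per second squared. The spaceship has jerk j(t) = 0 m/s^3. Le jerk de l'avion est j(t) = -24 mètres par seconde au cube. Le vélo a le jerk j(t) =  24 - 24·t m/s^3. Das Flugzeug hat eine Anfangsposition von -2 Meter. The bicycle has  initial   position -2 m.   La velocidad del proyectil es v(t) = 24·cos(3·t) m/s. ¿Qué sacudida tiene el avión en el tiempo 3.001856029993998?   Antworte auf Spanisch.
De la ecuación de la sacudida j(t) = -24, sustituimos t = 3.001856029993998 para obtener j = -24.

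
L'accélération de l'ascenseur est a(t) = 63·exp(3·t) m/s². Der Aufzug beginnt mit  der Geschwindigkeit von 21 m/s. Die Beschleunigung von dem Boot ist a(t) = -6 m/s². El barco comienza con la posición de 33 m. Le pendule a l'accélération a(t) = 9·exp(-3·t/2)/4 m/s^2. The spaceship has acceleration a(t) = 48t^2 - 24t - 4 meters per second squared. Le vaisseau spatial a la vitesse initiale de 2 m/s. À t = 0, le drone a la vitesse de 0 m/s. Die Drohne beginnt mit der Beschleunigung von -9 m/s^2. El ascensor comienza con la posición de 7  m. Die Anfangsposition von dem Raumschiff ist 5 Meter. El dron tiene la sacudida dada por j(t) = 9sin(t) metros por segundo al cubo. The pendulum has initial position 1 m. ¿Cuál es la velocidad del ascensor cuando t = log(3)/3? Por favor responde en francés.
Nous devons intégrer notre équation de l'accélération a(t) = 63·exp(3·t) 1 fois. En prenant ∫a(t)dt et en appliquant v(0) = 21, nous trouvons v(t) = 21·exp(3·t). De l'équation de la vitesse v(t) = 21·exp(3·t), nous substituons t = log(3)/3 pour obtenir v = 63.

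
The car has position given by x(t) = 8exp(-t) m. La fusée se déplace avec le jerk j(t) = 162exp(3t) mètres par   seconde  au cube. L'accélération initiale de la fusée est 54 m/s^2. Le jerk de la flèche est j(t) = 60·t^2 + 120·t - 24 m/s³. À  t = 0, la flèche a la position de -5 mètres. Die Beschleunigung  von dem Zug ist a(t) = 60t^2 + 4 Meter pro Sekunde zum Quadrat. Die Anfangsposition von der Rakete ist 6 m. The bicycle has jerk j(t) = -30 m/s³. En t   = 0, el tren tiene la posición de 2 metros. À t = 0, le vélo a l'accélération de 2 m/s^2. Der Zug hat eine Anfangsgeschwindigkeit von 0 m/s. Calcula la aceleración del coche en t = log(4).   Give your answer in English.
To solve this, we need to take 2 derivatives of our position equation x(t) = 8·exp(-t). Taking d/dt of x(t), we find v(t) = -8·exp(-t). Differentiating velocity, we get acceleration: a(t) = 8·exp(-t). From the given acceleration equation a(t) = 8·exp(-t), we substitute t = log(4) to get a = 2.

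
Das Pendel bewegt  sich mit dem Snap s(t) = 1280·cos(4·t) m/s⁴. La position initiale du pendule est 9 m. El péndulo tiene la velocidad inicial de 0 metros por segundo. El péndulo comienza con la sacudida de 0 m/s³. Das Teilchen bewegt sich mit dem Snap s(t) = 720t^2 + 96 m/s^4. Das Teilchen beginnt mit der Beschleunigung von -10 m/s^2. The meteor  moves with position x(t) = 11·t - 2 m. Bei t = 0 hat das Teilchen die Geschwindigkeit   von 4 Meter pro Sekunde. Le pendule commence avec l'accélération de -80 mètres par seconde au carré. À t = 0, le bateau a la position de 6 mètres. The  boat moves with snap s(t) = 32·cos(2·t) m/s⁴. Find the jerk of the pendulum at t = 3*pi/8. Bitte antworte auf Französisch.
Nous devons intégrer notre équation du snap s(t) = 1280·cos(4·t) 1 fois. L'intégrale du snap est le jerk. En utilisant j(0) = 0, nous obtenons j(t) = 320·sin(4·t). De l'équation du jerk j(t) = 320·sin(4·t), nous substituons t = 3*pi/8 pour obtenir j = -320.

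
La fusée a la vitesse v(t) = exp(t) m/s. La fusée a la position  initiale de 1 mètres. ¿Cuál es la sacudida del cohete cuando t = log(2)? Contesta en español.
Partiendo de la velocidad v(t) = exp(t), tomamos 2 derivadas. Tomando d/dt de v(t), encontramos a(t) = exp(t). La derivada de la aceleración da la sacudida: j(t) = exp(t). De la ecuación de la sacudida j(t) = exp(t), sustituimos t = log(2) para obtener j = 2.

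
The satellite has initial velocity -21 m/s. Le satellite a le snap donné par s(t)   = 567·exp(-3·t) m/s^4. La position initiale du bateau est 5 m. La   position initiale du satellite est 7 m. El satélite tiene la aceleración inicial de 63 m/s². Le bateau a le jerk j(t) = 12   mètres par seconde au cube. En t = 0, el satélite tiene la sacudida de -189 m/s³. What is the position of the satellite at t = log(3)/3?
To solve this, we need to take 4 antiderivatives of our snap equation s(t) = 567·exp(-3·t). The antiderivative of snap is jerk. Using j(0) = -189, we get j(t) = -189·exp(-3·t). The antiderivative of jerk, with a(0) = 63, gives acceleration: a(t) = 63·exp(-3·t). Finding the integral of a(t) and using v(0) = -21: v(t) = -21·exp(-3·t). Finding the antiderivative of v(t) and using x(0) = 7: x(t) = 7·exp(-3·t). We have position x(t) = 7·exp(-3·t). Substituting t = log(3)/3: x(log(3)/3) = 7/3.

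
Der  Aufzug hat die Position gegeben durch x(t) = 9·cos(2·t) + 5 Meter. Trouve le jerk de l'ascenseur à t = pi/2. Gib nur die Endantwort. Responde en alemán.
Bei t = pi/2, j = 0.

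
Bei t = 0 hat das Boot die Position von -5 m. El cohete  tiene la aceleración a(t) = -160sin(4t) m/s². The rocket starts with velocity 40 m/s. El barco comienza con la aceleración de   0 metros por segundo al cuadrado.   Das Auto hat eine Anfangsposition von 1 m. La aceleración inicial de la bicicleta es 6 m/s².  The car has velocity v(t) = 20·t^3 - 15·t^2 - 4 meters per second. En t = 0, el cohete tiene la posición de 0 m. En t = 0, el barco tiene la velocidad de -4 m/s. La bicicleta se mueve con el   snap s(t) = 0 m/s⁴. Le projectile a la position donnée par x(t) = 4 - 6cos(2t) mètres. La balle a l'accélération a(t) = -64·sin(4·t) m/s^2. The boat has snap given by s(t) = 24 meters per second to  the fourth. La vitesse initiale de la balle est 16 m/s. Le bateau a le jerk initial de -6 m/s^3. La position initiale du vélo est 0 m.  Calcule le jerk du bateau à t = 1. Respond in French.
En partant du snap s(t) = 24, nous prenons 1 intégrale. En intégrant le snap et en utilisant la condition initiale j(0) = -6, nous obtenons j(t) = 24·t - 6. En utilisant j(t) = 24·t - 6 et en substituant t = 1, nous trouvons j = 18.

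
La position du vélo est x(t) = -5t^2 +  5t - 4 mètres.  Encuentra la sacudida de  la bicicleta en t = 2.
Partiendo de la posición x(t) = -5·t^2 + 5·t - 4, tomamos 3 derivadas. La derivada de la posición da la velocidad: v(t) = 5 - 10·t. Tomando d/dt de v(t), encontramos a(t) = -10. Tomando d/dt de a(t), encontramos j(t) = 0. Usando j(t) = 0 y sustituyendo t = 2, encontramos j = 0.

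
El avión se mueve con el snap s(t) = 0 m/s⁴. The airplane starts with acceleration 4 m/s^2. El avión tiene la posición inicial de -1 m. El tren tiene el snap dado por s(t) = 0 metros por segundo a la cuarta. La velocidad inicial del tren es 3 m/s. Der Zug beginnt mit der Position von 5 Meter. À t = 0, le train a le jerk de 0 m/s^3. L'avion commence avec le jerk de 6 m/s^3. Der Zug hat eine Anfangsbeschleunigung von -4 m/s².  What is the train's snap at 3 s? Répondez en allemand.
Aus der Gleichung für den Snap s(t) = 0, setzen wir t = 3 ein und erhalten s = 0.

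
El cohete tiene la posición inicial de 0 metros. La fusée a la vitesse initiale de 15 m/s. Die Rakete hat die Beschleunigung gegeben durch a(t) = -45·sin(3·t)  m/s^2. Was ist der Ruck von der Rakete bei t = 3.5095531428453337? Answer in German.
Wir müssen unsere Gleichung für die Beschleunigung a(t) = -45·sin(3·t) 1-mal ableiten. Durch Ableiten von der Beschleunigung erhalten wir den Ruck: j(t) = -135·cos(3·t). Mit j(t) = -135·cos(3·t) und Einsetzen von t = 3.5095531428453337, finden wir j = 60.7680252785573.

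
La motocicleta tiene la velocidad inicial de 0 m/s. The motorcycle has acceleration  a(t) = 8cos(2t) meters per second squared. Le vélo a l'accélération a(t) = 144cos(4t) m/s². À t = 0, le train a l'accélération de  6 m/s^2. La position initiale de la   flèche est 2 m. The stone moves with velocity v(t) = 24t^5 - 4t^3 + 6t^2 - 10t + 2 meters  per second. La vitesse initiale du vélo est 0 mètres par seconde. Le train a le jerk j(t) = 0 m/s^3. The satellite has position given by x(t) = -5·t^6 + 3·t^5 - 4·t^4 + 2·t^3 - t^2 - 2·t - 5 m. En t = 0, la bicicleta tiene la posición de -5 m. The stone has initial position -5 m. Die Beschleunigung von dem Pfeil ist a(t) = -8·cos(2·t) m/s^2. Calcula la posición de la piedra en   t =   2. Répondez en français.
En partant de la vitesse v(t) = 24·t^5 - 4·t^3 + 6·t^2 - 10·t + 2, nous prenons 1 primitive. L'intégrale de la vitesse, avec x(0) = -5, donne la position: x(t) = 4·t^6 - t^4 + 2·t^3 - 5·t^2 + 2·t - 5. En utilisant x(t) = 4·t^6 - t^4 + 2·t^3 - 5·t^2 + 2·t - 5 et en substituant t = 2, nous trouvons x = 235.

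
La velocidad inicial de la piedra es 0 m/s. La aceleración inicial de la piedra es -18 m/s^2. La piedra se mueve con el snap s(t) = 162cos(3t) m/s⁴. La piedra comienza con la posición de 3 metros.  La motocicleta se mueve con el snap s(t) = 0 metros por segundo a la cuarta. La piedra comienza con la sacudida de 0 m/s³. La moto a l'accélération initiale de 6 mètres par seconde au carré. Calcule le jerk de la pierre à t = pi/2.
Nous devons intégrer notre équation du snap s(t) = 162·cos(3·t) 1 fois. L'intégrale du snap, avec j(0) = 0, donne le jerk: j(t) = 54·sin(3·t). Nous avons le jerk j(t) = 54·sin(3·t). En substituant t = pi/2: j(pi/2) = -54.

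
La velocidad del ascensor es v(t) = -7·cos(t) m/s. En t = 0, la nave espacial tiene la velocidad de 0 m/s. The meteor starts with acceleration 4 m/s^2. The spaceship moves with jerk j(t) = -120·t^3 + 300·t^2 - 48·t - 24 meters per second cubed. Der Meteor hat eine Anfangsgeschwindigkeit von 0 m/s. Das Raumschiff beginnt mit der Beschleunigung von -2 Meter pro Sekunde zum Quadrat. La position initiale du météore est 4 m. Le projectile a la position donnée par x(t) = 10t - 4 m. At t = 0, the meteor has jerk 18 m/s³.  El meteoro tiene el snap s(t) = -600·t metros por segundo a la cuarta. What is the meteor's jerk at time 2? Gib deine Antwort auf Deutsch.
Wir müssen unsere Gleichung für den Snap s(t) = -600·t 1-mal integrieren. Das Integral von dem Snap, mit j(0) = 18, ergibt den Ruck: j(t) = 18 - 300·t^2. Aus der Gleichung für den Ruck j(t) = 18 - 300·t^2, setzen wir t = 2 ein und erhalten j = -1182.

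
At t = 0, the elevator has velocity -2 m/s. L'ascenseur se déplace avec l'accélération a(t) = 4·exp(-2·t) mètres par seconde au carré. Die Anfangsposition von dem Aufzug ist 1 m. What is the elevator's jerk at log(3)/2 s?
We must differentiate our acceleration equation a(t) = 4·exp(-2·t) 1 time. The derivative of acceleration gives jerk: j(t) = -8·exp(-2·t). We have jerk j(t) = -8·exp(-2·t). Substituting t = log(3)/2: j(log(3)/2) = -8/3.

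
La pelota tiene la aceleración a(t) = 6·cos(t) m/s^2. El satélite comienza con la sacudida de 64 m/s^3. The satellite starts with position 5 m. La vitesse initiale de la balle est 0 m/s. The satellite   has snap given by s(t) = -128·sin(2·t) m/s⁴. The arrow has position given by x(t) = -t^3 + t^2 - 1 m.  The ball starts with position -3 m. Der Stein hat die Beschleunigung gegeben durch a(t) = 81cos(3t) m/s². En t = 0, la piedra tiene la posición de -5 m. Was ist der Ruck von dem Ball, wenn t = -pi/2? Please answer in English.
Starting from acceleration a(t) = 6·cos(t), we take 1 derivative. Differentiating acceleration, we get jerk: j(t) = -6·sin(t). From the given jerk equation j(t) = -6·sin(t), we substitute t = -pi/2 to get j = 6.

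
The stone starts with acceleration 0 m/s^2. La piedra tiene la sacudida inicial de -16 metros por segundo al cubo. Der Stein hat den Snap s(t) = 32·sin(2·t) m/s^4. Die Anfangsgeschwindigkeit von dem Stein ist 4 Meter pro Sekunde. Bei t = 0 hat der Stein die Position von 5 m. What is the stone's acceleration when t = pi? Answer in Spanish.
Para resolver esto, necesitamos tomar 2 integrales de nuestra ecuación del snap s(t) = 32·sin(2·t). La antiderivada del snap, con j(0) = -16, da la sacudida: j(t) = -16·cos(2·t). La integral de la sacudida, con a(0) = 0, da la aceleración: a(t) = -8·sin(2·t). Tenemos la aceleración a(t) = -8·sin(2·t). Sustituyendo t = pi: a(pi) = 0.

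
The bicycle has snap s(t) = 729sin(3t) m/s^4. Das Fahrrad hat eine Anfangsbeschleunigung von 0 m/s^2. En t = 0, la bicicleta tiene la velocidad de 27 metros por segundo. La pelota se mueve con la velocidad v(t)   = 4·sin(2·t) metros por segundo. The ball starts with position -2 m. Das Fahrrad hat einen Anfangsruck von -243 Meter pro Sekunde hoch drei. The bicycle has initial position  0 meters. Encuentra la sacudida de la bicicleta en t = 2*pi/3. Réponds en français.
Pour résoudre ceci, nous devons prendre 1 primitive de notre équation du snap s(t) = 729·sin(3·t). L'intégrale du snap, avec j(0) = -243, donne le jerk: j(t) = -243·cos(3·t). En utilisant j(t) = -243·cos(3·t) et en substituant t = 2*pi/3, nous trouvons j = -243.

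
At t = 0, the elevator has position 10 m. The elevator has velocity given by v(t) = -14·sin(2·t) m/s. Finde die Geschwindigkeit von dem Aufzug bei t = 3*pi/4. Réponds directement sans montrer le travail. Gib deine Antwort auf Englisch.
The velocity at t = 3*pi/4 is v = 14.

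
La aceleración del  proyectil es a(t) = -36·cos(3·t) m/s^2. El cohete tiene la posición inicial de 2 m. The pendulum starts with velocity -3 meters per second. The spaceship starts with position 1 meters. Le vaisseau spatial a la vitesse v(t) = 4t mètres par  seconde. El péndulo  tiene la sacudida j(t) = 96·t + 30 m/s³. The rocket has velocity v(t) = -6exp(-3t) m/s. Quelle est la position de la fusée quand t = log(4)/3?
Nous devons intégrer notre équation de la vitesse v(t) = -6·exp(-3·t) 1 fois. L'intégrale de la vitesse est la position. En utilisant x(0) = 2, nous obtenons x(t) = 2·exp(-3·t). Nous avons la position x(t) = 2·exp(-3·t). En substituant t = log(4)/3: x(log(4)/3) = 1/2.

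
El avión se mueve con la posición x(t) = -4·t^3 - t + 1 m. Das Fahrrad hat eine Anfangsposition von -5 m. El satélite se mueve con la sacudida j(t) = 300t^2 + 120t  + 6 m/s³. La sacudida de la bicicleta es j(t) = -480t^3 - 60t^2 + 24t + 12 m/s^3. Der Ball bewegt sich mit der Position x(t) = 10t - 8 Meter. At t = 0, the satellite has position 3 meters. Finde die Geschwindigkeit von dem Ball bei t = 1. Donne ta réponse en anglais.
To solve this, we need to take 1 derivative of our position equation x(t) = 10·t - 8. The derivative of position gives velocity: v(t) = 10. Using v(t) = 10 and substituting t = 1, we find v = 10.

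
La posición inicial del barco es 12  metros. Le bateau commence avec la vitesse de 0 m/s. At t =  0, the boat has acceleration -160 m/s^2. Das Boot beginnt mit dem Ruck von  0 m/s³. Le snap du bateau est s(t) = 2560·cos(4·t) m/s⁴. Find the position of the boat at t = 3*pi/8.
To find the answer, we compute 4 antiderivatives of s(t) = 2560·cos(4·t). Finding the antiderivative of s(t) and using j(0) = 0: j(t) = 640·sin(4·t). The integral of jerk, with a(0) = -160, gives acceleration: a(t) = -160·cos(4·t). The integral of acceleration is velocity. Using v(0) = 0, we get v(t) = -40·sin(4·t). Integrating velocity and using the initial condition x(0) = 12, we get x(t) = 10·cos(4·t) + 2. We have position x(t) = 10·cos(4·t) + 2. Substituting t = 3*pi/8: x(3*pi/8) = 2.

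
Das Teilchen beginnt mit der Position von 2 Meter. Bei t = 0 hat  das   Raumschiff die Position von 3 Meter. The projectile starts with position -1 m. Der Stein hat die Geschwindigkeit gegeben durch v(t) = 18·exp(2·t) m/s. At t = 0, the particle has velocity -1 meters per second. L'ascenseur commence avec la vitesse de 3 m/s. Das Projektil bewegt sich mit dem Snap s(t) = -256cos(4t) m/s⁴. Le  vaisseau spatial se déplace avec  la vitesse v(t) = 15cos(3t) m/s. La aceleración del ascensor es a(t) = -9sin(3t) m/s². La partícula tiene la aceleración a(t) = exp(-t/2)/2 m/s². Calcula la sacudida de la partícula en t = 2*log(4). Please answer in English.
Starting from acceleration a(t) = exp(-t/2)/2, we take 1 derivative. Taking d/dt of a(t), we find j(t) = -exp(-t/2)/4. Using j(t) = -exp(-t/2)/4 and substituting t = 2*log(4), we find j = -1/16.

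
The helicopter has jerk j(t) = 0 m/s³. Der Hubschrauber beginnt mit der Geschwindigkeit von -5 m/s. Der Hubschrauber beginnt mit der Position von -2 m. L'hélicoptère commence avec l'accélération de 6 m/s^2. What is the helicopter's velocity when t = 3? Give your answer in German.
Wir müssen unsere Gleichung für den Ruck j(t) = 0 2-mal integrieren. Mit ∫j(t)dt und Anwendung von a(0) = 6, finden wir a(t) = 6. Durch Integration von der Beschleunigung und Verwendung der Anfangsbedingung v(0) = -5, erhalten wir v(t) = 6·t - 5. Mit v(t) = 6·t - 5 und Einsetzen von t = 3, finden wir v = 13.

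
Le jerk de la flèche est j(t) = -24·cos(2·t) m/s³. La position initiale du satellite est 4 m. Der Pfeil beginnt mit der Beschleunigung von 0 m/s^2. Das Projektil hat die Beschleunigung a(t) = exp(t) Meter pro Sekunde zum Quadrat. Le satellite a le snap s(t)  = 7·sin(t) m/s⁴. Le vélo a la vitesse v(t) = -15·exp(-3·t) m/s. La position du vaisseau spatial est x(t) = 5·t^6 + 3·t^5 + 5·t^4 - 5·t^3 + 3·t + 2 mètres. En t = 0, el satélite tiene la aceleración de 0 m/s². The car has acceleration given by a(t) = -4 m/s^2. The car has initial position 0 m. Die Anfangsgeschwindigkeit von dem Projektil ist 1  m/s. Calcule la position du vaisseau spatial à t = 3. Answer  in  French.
De l'équation de la position x(t) = 5·t^6 + 3·t^5 + 5·t^4 - 5·t^3 + 3·t + 2, nous substituons t = 3 pour obtenir x = 4655.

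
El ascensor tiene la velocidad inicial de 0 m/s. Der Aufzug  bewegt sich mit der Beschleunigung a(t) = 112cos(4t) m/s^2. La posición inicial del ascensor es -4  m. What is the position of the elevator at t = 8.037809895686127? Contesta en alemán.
Wir müssen die Stammfunktion unserer Gleichung für die Beschleunigung a(t) = 112·cos(4·t) 2-mal finden. Die Stammfunktion von der Beschleunigung, mit v(0) = 0, ergibt die Geschwindigkeit: v(t) = 28·sin(4·t). Das Integral von der Geschwindigkeit, mit x(0) = -4, ergibt die Position: x(t) = 3 - 7·cos(4·t). Mit x(t) = 3 - 7·cos(4·t) und Einsetzen von t = 8.037809895686127, finden wir x = -2.19134554303570.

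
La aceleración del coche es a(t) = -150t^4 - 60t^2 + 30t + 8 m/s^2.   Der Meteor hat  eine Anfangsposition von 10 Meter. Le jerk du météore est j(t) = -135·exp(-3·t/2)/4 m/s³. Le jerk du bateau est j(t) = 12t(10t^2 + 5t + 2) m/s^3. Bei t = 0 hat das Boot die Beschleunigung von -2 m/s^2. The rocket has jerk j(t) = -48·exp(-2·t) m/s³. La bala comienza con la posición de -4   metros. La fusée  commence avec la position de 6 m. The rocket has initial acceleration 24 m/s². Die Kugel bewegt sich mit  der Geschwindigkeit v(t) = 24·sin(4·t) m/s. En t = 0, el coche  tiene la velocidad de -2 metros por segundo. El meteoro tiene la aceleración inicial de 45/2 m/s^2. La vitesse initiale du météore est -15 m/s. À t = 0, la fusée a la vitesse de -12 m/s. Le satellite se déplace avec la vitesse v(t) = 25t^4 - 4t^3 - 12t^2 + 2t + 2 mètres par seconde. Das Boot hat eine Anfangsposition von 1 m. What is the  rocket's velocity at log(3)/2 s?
To solve this, we need to take 2 integrals of our jerk equation j(t) = -48·exp(-2·t). The antiderivative of jerk, with a(0) = 24, gives acceleration: a(t) = 24·exp(-2·t). Integrating acceleration and using the initial condition v(0) = -12, we get v(t) = -12·exp(-2·t). We have velocity v(t) = -12·exp(-2·t). Substituting t = log(3)/2: v(log(3)/2) = -4.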